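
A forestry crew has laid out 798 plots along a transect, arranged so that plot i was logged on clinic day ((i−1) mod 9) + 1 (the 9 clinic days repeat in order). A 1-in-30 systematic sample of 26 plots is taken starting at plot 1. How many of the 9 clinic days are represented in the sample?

3

Consecutive selections differ by k = 30, so their clinic day numbers differ by 30 mod 9 = 3.
gcd(30, 9) = 3, so the sample visits 9/3 = 3 distinct residues mod 9.
Start 1 is clinic day 1; the clinic days hit are 1, 4, 7.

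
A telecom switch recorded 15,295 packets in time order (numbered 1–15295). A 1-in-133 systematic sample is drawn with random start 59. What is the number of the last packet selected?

15221

k = 133
115th selection = r + (115−1)·k = 59 + 114×133 = 59 + 15162 = 15221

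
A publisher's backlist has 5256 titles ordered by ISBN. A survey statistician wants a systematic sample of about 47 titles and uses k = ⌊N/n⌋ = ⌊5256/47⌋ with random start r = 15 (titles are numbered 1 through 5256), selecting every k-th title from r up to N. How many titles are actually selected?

k = ⌊5256/47⌋ = 111
Achieved size = ⌊(5256 − 15)/111⌋ + 1 = ⌊5241/111⌋ + 1 = 47 + 1 = 48
(last selection: 15 + 47×111 = 5232 ≤ 5256; next would be 5343 > 5256)

48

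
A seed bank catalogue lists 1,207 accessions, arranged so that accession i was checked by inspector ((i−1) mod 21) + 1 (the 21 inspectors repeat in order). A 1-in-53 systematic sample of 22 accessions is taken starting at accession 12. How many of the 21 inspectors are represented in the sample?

21

Consecutive selections differ by k = 53, so their inspector numbers differ by 53 mod 21 = 11.
gcd(53, 21) = 1, so the sample visits 21/1 = 21 distinct residues mod 21.
Start 12 is inspector 12; the inspectors hit are 1, 2, 3, 4, 5, 6, 7, 8, 9, 10, 11, 12, 13, 14, 15, 16, 17, 18, 19, 20, 21.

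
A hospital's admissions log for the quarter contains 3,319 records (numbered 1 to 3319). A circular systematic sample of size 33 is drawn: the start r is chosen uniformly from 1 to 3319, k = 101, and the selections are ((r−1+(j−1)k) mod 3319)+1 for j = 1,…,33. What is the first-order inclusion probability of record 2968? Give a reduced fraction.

33/3319

For each position j, as r ranges over 1…3319 the j-th selection hits every record exactly once, so record 2968 is selected for exactly 33 of the 3319 starts.
Inclusion probability = 33/3319.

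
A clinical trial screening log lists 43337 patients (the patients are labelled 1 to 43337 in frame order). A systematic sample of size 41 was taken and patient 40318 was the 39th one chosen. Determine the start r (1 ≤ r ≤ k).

152

k = 43337/41 = 1057
r = 40318 − (39−1)×1057 = 40318 − 40166 = 152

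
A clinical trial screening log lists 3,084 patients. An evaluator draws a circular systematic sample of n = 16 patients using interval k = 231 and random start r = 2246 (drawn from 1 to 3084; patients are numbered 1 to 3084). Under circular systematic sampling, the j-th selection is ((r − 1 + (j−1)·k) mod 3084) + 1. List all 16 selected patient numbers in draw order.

2246, 2477, 2708, 2939, 86, 317, 548, 779, 1010, 1241, 1472, 1703, 1934, 2165, 2396, 2627

Selection 1: 2246
Selection 2: 2246 + 231 = 2477
Selection 3: 2477 + 231 = 2708
Selection 4: 2708 + 231 = 2939
Selection 5: 2939 + 231 = 3170 → 3170 − 3084 = 86
Selection 6: 86 + 231 = 317
Selection 7: 317 + 231 = 548
Selection 8: 548 + 231 = 779
Selection 9: 779 + 231 = 1010
Selection 10: 1010 + 231 = 1241
Selection 11: 1241 + 231 = 1472
Selection 12: 1472 + 231 = 1703
Selection 13: 1703 + 231 = 1934
Selection 14: 1934 + 231 = 2165
Selection 15: 2165 + 231 = 2396
Selection 16: 2396 + 231 = 2627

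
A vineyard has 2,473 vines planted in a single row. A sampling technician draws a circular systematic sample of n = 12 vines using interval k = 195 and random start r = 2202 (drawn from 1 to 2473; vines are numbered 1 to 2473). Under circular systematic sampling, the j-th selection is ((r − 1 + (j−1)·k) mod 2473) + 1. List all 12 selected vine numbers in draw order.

2202, 2397, 119, 314, 509, 704, 899, 1094, 1289, 1484, 1679, 1874

Selection 1: 2202
Selection 2: 2202 + 195 = 2397
Selection 3: 2397 + 195 = 2592 → 2592 − 2473 = 119
Selection 4: 119 + 195 = 314
Selection 5: 314 + 195 = 509
Selection 6: 509 + 195 = 704
Selection 7: 704 + 195 = 899
Selection 8: 899 + 195 = 1094
Selection 9: 1094 + 195 = 1289
Selection 10: 1289 + 195 = 1484
Selection 11: 1484 + 195 = 1679
Selection 12: 1679 + 195 = 1874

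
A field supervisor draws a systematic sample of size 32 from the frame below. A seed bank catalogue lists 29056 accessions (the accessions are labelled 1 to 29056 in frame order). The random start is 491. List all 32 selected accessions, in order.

k = N/n = 29056/32 = 908
accession 1: 491
accession 2: 491 + 908 = 1399
accession 3: 1399 + 908 = 2307
accession 4: 2307 + 908 = 3215
accession 5: 3215 + 908 = 4123
accession 6: 4123 + 908 = 5031
accession 7: 5031 + 908 = 5939
accession 8: 5939 + 908 = 6847
accession 9: 6847 + 908 = 7755
accession 10: 7755 + 908 = 8663
accession 11: 8663 + 908 = 9571
accession 12: 9571 + 908 = 10479
accession 13: 10479 + 908 = 11387
accession 14: 11387 + 908 = 12295
accession 15: 12295 + 908 = 13203
accession 16: 13203 + 908 = 14111
accession 17: 14111 + 908 = 15019
accession 18: 15019 + 908 = 15927
accession 19: 15927 + 908 = 16835
accession 20: 16835 + 908 = 17743
accession 21: 17743 + 908 = 18651
accession 22: 18651 + 908 = 19559
accession 23: 19559 + 908 = 20467
accession 24: 20467 + 908 = 21375
accession 25: 21375 + 908 = 22283
accession 26: 22283 + 908 = 23191
accession 27: 23191 + 908 = 24099
accession 28: 24099 + 908 = 25007
accession 29: 25007 + 908 = 25915
accession 30: 25915 + 908 = 26823
accession 31: 26823 + 908 = 27731
accession 32: 27731 + 908 = 28639

491, 1399, 2307, 3215, 4123, 5031, 5939, 6847, 7755, 8663, 9571, 10479, 11387, 12295, 13203, 14111, 15019, 15927, 16835, 17743, 18651, 19559, 20467, 21375, 22283, 23191, 24099, 25007, 25915, 26823, 27731, 28639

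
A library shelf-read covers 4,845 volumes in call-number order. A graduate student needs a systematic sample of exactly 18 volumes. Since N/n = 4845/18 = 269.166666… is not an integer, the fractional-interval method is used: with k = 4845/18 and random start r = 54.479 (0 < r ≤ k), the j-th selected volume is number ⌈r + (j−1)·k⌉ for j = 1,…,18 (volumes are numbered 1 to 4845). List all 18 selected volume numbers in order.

55, 324, 593, 862, 1132, 1401, 1670, 1939, 2208, 2477, 2747, 3016, 3285, 3554, 3823, 4092, 4362, 4631

j=1: r + 0k = 54.479 → ⌈·⌉ = 55
j=2: r + 1k = 323.645666… → ⌈·⌉ = 324
j=3: r + 2k = 592.812333… → ⌈·⌉ = 593
j=4: r + 3k = 861.979 → ⌈·⌉ = 862
j=5: r + 4k = 1131.145666… → ⌈·⌉ = 1132
j=6: r + 5k = 1400.312333… → ⌈·⌉ = 1401
j=7: r + 6k = 1669.479 → ⌈·⌉ = 1670
j=8: r + 7k = 1938.645666… → ⌈·⌉ = 1939
j=9: r + 8k = 2207.812333… → ⌈·⌉ = 2208
j=10: r + 9k = 2476.979 → ⌈·⌉ = 2477
j=11: r + 10k = 2746.145666… → ⌈·⌉ = 2747
j=12: r + 11k = 3015.312333… → ⌈·⌉ = 3016
j=13: r + 12k = 3284.479 → ⌈·⌉ = 3285
j=14: r + 13k = 3553.645666… → ⌈·⌉ = 3554
j=15: r + 14k = 3822.812333… → ⌈·⌉ = 3823
j=16: r + 15k = 4091.979 → ⌈·⌉ = 4092
j=17: r + 16k = 4361.145666… → ⌈·⌉ = 4362
j=18: r + 17k = 4630.312333… → ⌈·⌉ = 4631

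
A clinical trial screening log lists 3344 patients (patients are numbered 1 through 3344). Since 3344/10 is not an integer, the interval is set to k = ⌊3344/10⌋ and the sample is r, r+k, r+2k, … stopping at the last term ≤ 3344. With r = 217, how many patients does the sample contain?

10

k = ⌊3344/10⌋ = 334
Achieved size = ⌊(3344 − 217)/334⌋ + 1 = ⌊3127/334⌋ + 1 = 9 + 1 = 10
(last selection: 217 + 9×334 = 3223 ≤ 3344; next would be 3557 > 3344)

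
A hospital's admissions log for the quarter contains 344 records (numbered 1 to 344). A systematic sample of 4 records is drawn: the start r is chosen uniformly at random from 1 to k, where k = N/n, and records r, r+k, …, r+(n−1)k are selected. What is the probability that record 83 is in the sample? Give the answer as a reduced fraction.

1/86

k = 344/4 = 86.
Record 83 is selected iff r ≡ 83 (mod 86); exactly one such r in {1,…,86}.
Inclusion probability = 1/86.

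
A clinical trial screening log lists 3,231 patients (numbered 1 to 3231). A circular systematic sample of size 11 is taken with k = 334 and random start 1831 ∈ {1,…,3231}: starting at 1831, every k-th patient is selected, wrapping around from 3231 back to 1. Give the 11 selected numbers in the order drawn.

1831, 2165, 2499, 2833, 3167, 270, 604, 938, 1272, 1606, 1940

Selection 1: 1831
Selection 2: 1831 + 334 = 2165
Selection 3: 2165 + 334 = 2499
Selection 4: 2499 + 334 = 2833
Selection 5: 2833 + 334 = 3167
Selection 6: 3167 + 334 = 3501 → 3501 − 3231 = 270
Selection 7: 270 + 334 = 604
Selection 8: 604 + 334 = 938
Selection 9: 938 + 334 = 1272
Selection 10: 1272 + 334 = 1606
Selection 11: 1606 + 334 = 1940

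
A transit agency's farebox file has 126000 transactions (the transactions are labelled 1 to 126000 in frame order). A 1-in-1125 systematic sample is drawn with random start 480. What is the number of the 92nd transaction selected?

k = 1125
92nd selection = r + (92−1)·k = 480 + 91×1125 = 480 + 102375 = 102855

102855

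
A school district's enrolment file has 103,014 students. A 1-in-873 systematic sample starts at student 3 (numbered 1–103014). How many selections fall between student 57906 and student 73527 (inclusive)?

k = 873
First selection ≥ 57906: 3 + ⌈(57906−3)/873⌉·873 = 3 + 67×873 = 58494
Last selection ≤ 73527: 3 + ⌊(73527−3)/873⌋·873 = 3 + 84×873 = 73335
Count = 84 − 67 + 1 = 18

18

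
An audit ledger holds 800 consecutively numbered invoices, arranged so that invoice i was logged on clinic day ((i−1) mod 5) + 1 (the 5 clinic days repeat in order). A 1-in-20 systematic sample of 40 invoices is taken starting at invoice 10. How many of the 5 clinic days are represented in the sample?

1

Consecutive selections differ by k = 20, so their clinic day numbers differ by 20 mod 5 = 0.
gcd(20, 5) = 5, so the sample visits 5/5 = 1 distinct residues mod 5.
Start 10 is clinic day 5; the clinic days hit are 5.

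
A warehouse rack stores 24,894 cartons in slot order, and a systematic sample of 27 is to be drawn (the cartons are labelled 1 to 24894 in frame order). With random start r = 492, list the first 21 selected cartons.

492, 1414, 2336, 3258, 4180, 5102, 6024, 6946, 7868, 8790, 9712, 10634, 11556, 12478, 13400, 14322, 15244, 16166, 17088, 18010, 18932

k = N/n = 24894/27 = 922
carton 1: 492
carton 2: 492 + 922 = 1414
carton 3: 1414 + 922 = 2336
carton 4: 2336 + 922 = 3258
carton 5: 3258 + 922 = 4180
carton 6: 4180 + 922 = 5102
carton 7: 5102 + 922 = 6024
carton 8: 6024 + 922 = 6946
carton 9: 6946 + 922 = 7868
carton 10: 7868 + 922 = 8790
carton 11: 8790 + 922 = 9712
carton 12: 9712 + 922 = 10634
carton 13: 10634 + 922 = 11556
carton 14: 11556 + 922 = 12478
carton 15: 12478 + 922 = 13400
carton 16: 13400 + 922 = 14322
carton 17: 14322 + 922 = 15244
carton 18: 15244 + 922 = 16166
carton 19: 16166 + 922 = 17088
carton 20: 17088 + 922 = 18010
carton 21: 18010 + 922 = 18932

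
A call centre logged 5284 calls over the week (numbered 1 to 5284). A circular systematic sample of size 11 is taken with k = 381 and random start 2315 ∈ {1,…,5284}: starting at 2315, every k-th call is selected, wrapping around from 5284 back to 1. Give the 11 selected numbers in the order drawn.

Selection 1: 2315
Selection 2: 2315 + 381 = 2696
Selection 3: 2696 + 381 = 3077
Selection 4: 3077 + 381 = 3458
Selection 5: 3458 + 381 = 3839
Selection 6: 3839 + 381 = 4220
Selection 7: 4220 + 381 = 4601
Selection 8: 4601 + 381 = 4982
Selection 9: 4982 + 381 = 5363 → 5363 − 5284 = 79
Selection 10: 79 + 381 = 460
Selection 11: 460 + 381 = 841

2315, 2696, 3077, 3458, 3839, 4220, 4601, 4982, 79, 460, 841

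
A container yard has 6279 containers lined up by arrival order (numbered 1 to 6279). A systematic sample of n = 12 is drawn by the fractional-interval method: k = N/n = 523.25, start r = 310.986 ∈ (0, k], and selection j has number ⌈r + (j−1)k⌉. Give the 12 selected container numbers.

j=1: r + 0k = 310.986 → ⌈·⌉ = 311
j=2: r + 1k = 834.236 → ⌈·⌉ = 835
j=3: r + 2k = 1357.486 → ⌈·⌉ = 1358
j=4: r + 3k = 1880.736 → ⌈·⌉ = 1881
j=5: r + 4k = 2403.986 → ⌈·⌉ = 2404
j=6: r + 5k = 2927.236 → ⌈·⌉ = 2928
j=7: r + 6k = 3450.486 → ⌈·⌉ = 3451
j=8: r + 7k = 3973.736 → ⌈·⌉ = 3974
j=9: r + 8k = 4496.986 → ⌈·⌉ = 4497
j=10: r + 9k = 5020.236 → ⌈·⌉ = 5021
j=11: r + 10k = 5543.486 → ⌈·⌉ = 5544
j=12: r + 11k = 6066.736 → ⌈·⌉ = 6067

311, 835, 1358, 1881, 2404, 2928, 3451, 3974, 4497, 5021, 5544, 6067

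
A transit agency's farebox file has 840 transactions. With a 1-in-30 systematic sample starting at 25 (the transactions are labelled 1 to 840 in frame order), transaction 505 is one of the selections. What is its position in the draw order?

17

k = 30
position = (505 − 25)/30 + 1 = 480/30 + 1 = 16 + 1 = 17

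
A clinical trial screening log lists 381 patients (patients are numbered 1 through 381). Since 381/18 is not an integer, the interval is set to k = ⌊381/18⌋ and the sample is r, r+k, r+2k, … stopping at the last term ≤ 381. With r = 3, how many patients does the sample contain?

k = ⌊381/18⌋ = 21
Achieved size = ⌊(381 − 3)/21⌋ + 1 = ⌊378/21⌋ + 1 = 18 + 1 = 19
(last selection: 3 + 18×21 = 381 ≤ 381; next would be 402 > 381)

19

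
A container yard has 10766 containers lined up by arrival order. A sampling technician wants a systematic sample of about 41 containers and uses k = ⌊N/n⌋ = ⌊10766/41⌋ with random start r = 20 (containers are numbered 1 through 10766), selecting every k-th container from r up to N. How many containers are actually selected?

42

k = ⌊10766/41⌋ = 262
Achieved size = ⌊(10766 − 20)/262⌋ + 1 = ⌊10746/262⌋ + 1 = 41 + 1 = 42
(last selection: 20 + 41×262 = 10762 ≤ 10766; next would be 11024 > 10766)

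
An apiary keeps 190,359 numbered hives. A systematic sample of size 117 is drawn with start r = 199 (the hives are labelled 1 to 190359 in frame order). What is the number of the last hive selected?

k = 190359/117 = 1627
117th selection = r + (117−1)·k = 199 + 116×1627 = 199 + 188732 = 188931

188931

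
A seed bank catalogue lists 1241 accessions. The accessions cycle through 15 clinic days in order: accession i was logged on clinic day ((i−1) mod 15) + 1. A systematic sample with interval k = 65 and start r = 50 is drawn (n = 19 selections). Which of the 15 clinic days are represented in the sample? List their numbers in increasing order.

Consecutive selections differ by k = 65, so their clinic day numbers differ by 65 mod 15 = 5.
gcd(65, 15) = 5, so the sample visits 15/5 = 3 distinct residues mod 15.
Start 50 is clinic day 5; the clinic days hit are 5, 10, 15.

5, 10, 15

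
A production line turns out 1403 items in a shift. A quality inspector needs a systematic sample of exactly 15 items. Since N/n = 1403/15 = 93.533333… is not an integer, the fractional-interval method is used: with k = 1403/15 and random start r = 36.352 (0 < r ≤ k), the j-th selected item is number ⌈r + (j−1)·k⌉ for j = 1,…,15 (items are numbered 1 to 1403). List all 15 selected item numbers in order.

37, 130, 224, 317, 411, 505, 598, 692, 785, 879, 972, 1066, 1159, 1253, 1346

j=1: r + 0k = 36.352 → ⌈·⌉ = 37
j=2: r + 1k = 129.885333… → ⌈·⌉ = 130
j=3: r + 2k = 223.418666… → ⌈·⌉ = 224
j=4: r + 3k = 316.952 → ⌈·⌉ = 317
j=5: r + 4k = 410.485333… → ⌈·⌉ = 411
j=6: r + 5k = 504.018666… → ⌈·⌉ = 505
j=7: r + 6k = 597.552 → ⌈·⌉ = 598
j=8: r + 7k = 691.085333… → ⌈·⌉ = 692
j=9: r + 8k = 784.618666… → ⌈·⌉ = 785
j=10: r + 9k = 878.152 → ⌈·⌉ = 879
j=11: r + 10k = 971.685333… → ⌈·⌉ = 972
j=12: r + 11k = 1065.218666… → ⌈·⌉ = 1066
j=13: r + 12k = 1158.752 → ⌈·⌉ = 1159
j=14: r + 13k = 1252.285333… → ⌈·⌉ = 1253
j=15: r + 14k = 1345.818666… → ⌈·⌉ = 1346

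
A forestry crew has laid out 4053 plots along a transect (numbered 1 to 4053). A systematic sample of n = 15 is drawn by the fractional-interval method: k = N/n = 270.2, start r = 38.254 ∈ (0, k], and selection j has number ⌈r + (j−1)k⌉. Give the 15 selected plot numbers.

j=1: r + 0k = 38.254 → ⌈·⌉ = 39
j=2: r + 1k = 308.454 → ⌈·⌉ = 309
j=3: r + 2k = 578.654 → ⌈·⌉ = 579
j=4: r + 3k = 848.854 → ⌈·⌉ = 849
j=5: r + 4k = 1119.054 → ⌈·⌉ = 1120
j=6: r + 5k = 1389.254 → ⌈·⌉ = 1390
j=7: r + 6k = 1659.454 → ⌈·⌉ = 1660
j=8: r + 7k = 1929.654 → ⌈·⌉ = 1930
j=9: r + 8k = 2199.854 → ⌈·⌉ = 2200
j=10: r + 9k = 2470.054 → ⌈·⌉ = 2471
j=11: r + 10k = 2740.254 → ⌈·⌉ = 2741
j=12: r + 11k = 3010.454 → ⌈·⌉ = 3011
j=13: r + 12k = 3280.654 → ⌈·⌉ = 3281
j=14: r + 13k = 3550.854 → ⌈·⌉ = 3551
j=15: r + 14k = 3821.054 → ⌈·⌉ = 3822

39, 309, 579, 849, 1120, 1390, 1660, 1930, 2200, 2471, 2741, 3011, 3281, 3551, 3822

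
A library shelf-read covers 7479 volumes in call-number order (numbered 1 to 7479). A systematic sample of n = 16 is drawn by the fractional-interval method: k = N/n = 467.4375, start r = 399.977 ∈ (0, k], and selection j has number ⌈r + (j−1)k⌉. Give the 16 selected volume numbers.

j=1: r + 0k = 399.977 → ⌈·⌉ = 400
j=2: r + 1k = 867.4145 → ⌈·⌉ = 868
j=3: r + 2k = 1334.852 → ⌈·⌉ = 1335
j=4: r + 3k = 1802.2895 → ⌈·⌉ = 1803
j=5: r + 4k = 2269.727 → ⌈·⌉ = 2270
j=6: r + 5k = 2737.1645 → ⌈·⌉ = 2738
j=7: r + 6k = 3204.602 → ⌈·⌉ = 3205
j=8: r + 7k = 3672.0395 → ⌈·⌉ = 3673
j=9: r + 8k = 4139.477 → ⌈·⌉ = 4140
j=10: r + 9k = 4606.9145 → ⌈·⌉ = 4607
j=11: r + 10k = 5074.352 → ⌈·⌉ = 5075
j=12: r + 11k = 5541.7895 → ⌈·⌉ = 5542
j=13: r + 12k = 6009.227 → ⌈·⌉ = 6010
j=14: r + 13k = 6476.6645 → ⌈·⌉ = 6477
j=15: r + 14k = 6944.102 → ⌈·⌉ = 6945
j=16: r + 15k = 7411.5395 → ⌈·⌉ = 7412

400, 868, 1335, 1803, 2270, 2738, 3205, 3673, 4140, 4607, 5075, 5542, 6010, 6477, 6945, 7412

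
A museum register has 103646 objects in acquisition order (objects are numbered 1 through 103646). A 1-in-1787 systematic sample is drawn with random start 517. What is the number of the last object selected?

k = 1787
58th selection = r + (58−1)·k = 517 + 57×1787 = 517 + 101859 = 102376

102376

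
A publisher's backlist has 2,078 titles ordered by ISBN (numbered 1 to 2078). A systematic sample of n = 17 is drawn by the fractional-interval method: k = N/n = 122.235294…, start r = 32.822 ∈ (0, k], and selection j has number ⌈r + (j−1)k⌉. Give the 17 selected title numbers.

33, 156, 278, 400, 522, 644, 767, 889, 1011, 1133, 1256, 1378, 1500, 1622, 1745, 1867, 1989

j=1: r + 0k = 32.822 → ⌈·⌉ = 33
j=2: r + 1k = 155.057294… → ⌈·⌉ = 156
j=3: r + 2k = 277.292588… → ⌈·⌉ = 278
j=4: r + 3k = 399.527882… → ⌈·⌉ = 400
j=5: r + 4k = 521.763176… → ⌈·⌉ = 522
j=6: r + 5k = 643.998470… → ⌈·⌉ = 644
j=7: r + 6k = 766.233764… → ⌈·⌉ = 767
j=8: r + 7k = 888.469058… → ⌈·⌉ = 889
j=9: r + 8k = 1010.704352… → ⌈·⌉ = 1011
j=10: r + 9k = 1132.939647… → ⌈·⌉ = 1133
j=11: r + 10k = 1255.174941… → ⌈·⌉ = 1256
j=12: r + 11k = 1377.410235… → ⌈·⌉ = 1378
j=13: r + 12k = 1499.645529… → ⌈·⌉ = 1500
j=14: r + 13k = 1621.880823… → ⌈·⌉ = 1622
j=15: r + 14k = 1744.116117… → ⌈·⌉ = 1745
j=16: r + 15k = 1866.351411… → ⌈·⌉ = 1867
j=17: r + 16k = 1988.586705… → ⌈·⌉ = 1989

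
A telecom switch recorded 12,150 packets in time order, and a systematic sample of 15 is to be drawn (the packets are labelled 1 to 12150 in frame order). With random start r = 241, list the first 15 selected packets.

241, 1051, 1861, 2671, 3481, 4291, 5101, 5911, 6721, 7531, 8341, 9151, 9961, 10771, 11581

k = N/n = 12150/15 = 810
packet 1: 241
packet 2: 241 + 810 = 1051
packet 3: 1051 + 810 = 1861
packet 4: 1861 + 810 = 2671
packet 5: 2671 + 810 = 3481
packet 6: 3481 + 810 = 4291
packet 7: 4291 + 810 = 5101
packet 8: 5101 + 810 = 5911
packet 9: 5911 + 810 = 6721
packet 10: 6721 + 810 = 7531
packet 11: 7531 + 810 = 8341
packet 12: 8341 + 810 = 9151
packet 13: 9151 + 810 = 9961
packet 14: 9961 + 810 = 10771
packet 15: 10771 + 810 = 11581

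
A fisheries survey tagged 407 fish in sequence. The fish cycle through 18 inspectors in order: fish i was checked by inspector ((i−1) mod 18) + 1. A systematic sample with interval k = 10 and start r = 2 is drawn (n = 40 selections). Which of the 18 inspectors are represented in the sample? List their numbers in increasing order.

2, 4, 6, 8, 10, 12, 14, 16, 18

Consecutive selections differ by k = 10, so their inspector numbers differ by 10 mod 18 = 10.
gcd(10, 18) = 2, so the sample visits 18/2 = 9 distinct residues mod 18.
Start 2 is inspector 2; the inspectors hit are 2, 4, 6, 8, 10, 12, 14, 16, 18.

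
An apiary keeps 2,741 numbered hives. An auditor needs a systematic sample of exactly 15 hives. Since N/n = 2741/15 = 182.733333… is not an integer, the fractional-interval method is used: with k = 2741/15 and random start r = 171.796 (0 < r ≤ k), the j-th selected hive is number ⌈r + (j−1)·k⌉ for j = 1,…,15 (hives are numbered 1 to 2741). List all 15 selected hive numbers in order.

172, 355, 538, 720, 903, 1086, 1269, 1451, 1634, 1817, 2000, 2182, 2365, 2548, 2731

j=1: r + 0k = 171.796 → ⌈·⌉ = 172
j=2: r + 1k = 354.529333… → ⌈·⌉ = 355
j=3: r + 2k = 537.262666… → ⌈·⌉ = 538
j=4: r + 3k = 719.996 → ⌈·⌉ = 720
j=5: r + 4k = 902.729333… → ⌈·⌉ = 903
j=6: r + 5k = 1085.462666… → ⌈·⌉ = 1086
j=7: r + 6k = 1268.196 → ⌈·⌉ = 1269
j=8: r + 7k = 1450.929333… → ⌈·⌉ = 1451
j=9: r + 8k = 1633.662666… → ⌈·⌉ = 1634
j=10: r + 9k = 1816.396 → ⌈·⌉ = 1817
j=11: r + 10k = 1999.129333… → ⌈·⌉ = 2000
j=12: r + 11k = 2181.862666… → ⌈·⌉ = 2182
j=13: r + 12k = 2364.596 → ⌈·⌉ = 2365
j=14: r + 13k = 2547.329333… → ⌈·⌉ = 2548
j=15: r + 14k = 2730.062666… → ⌈·⌉ = 2731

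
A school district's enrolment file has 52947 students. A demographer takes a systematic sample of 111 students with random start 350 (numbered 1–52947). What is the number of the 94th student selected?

k = 52947/111 = 477
94th selection = r + (94−1)·k = 350 + 93×477 = 350 + 44361 = 44711

44711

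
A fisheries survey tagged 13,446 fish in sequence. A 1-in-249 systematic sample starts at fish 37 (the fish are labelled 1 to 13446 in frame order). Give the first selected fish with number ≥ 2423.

k = 249
Steps past start: ⌈(2423 − 37)/249⌉ = ⌈2386/249⌉ = 10
Selected fish: 37 + 10×249 = 2527

2527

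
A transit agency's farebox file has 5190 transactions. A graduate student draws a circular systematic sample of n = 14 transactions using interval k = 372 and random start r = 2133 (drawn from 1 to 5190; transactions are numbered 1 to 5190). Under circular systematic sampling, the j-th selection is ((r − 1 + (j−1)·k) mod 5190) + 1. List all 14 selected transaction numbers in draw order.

Selection 1: 2133
Selection 2: 2133 + 372 = 2505
Selection 3: 2505 + 372 = 2877
Selection 4: 2877 + 372 = 3249
Selection 5: 3249 + 372 = 3621
Selection 6: 3621 + 372 = 3993
Selection 7: 3993 + 372 = 4365
Selection 8: 4365 + 372 = 4737
Selection 9: 4737 + 372 = 5109
Selection 10: 5109 + 372 = 5481 → 5481 − 5190 = 291
Selection 11: 291 + 372 = 663
Selection 12: 663 + 372 = 1035
Selection 13: 1035 + 372 = 1407
Selection 14: 1407 + 372 = 1779

2133, 2505, 2877, 3249, 3621, 3993, 4365, 4737, 5109, 291, 663, 1035, 1407, 1779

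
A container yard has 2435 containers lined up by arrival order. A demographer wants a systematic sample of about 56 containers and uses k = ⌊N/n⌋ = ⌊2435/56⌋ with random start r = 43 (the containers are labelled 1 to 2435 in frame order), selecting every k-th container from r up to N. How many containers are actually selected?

k = ⌊2435/56⌋ = 43
Achieved size = ⌊(2435 − 43)/43⌋ + 1 = ⌊2392/43⌋ + 1 = 55 + 1 = 56
(last selection: 43 + 55×43 = 2408 ≤ 2435; next would be 2451 > 2435)

56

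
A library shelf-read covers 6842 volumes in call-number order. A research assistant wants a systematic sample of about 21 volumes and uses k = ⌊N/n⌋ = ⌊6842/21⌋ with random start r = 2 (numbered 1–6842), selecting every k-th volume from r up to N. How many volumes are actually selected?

k = ⌊6842/21⌋ = 325
Achieved size = ⌊(6842 − 2)/325⌋ + 1 = ⌊6840/325⌋ + 1 = 21 + 1 = 22
(last selection: 2 + 21×325 = 6827 ≤ 6842; next would be 7152 > 6842)

22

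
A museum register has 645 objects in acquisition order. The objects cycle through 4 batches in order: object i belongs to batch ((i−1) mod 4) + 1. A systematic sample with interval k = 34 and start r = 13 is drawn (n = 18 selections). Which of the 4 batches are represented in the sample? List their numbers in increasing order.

Consecutive selections differ by k = 34, so their batch numbers differ by 34 mod 4 = 2.
gcd(34, 4) = 2, so the sample visits 4/2 = 2 distinct residues mod 4.
Start 13 is batch 1; the batches hit are 1, 3.

1, 3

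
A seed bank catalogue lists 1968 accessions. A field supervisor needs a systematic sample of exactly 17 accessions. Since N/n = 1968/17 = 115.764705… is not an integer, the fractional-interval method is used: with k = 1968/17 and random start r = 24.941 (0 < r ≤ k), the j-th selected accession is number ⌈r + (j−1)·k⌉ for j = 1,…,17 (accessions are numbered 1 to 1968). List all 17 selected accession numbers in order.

j=1: r + 0k = 24.941 → ⌈·⌉ = 25
j=2: r + 1k = 140.705705… → ⌈·⌉ = 141
j=3: r + 2k = 256.470411… → ⌈·⌉ = 257
j=4: r + 3k = 372.235117… → ⌈·⌉ = 373
j=5: r + 4k = 487.999823… → ⌈·⌉ = 488
j=6: r + 5k = 603.764529… → ⌈·⌉ = 604
j=7: r + 6k = 719.529235… → ⌈·⌉ = 720
j=8: r + 7k = 835.293941… → ⌈·⌉ = 836
j=9: r + 8k = 951.058647… → ⌈·⌉ = 952
j=10: r + 9k = 1066.823352… → ⌈·⌉ = 1067
j=11: r + 10k = 1182.588058… → ⌈·⌉ = 1183
j=12: r + 11k = 1298.352764… → ⌈·⌉ = 1299
j=13: r + 12k = 1414.117470… → ⌈·⌉ = 1415
j=14: r + 13k = 1529.882176… → ⌈·⌉ = 1530
j=15: r + 14k = 1645.646882… → ⌈·⌉ = 1646
j=16: r + 15k = 1761.411588… → ⌈·⌉ = 1762
j=17: r + 16k = 1877.176294… → ⌈·⌉ = 1878

25, 141, 257, 373, 488, 604, 720, 836, 952, 1067, 1183, 1299, 1415, 1530, 1646, 1762, 1878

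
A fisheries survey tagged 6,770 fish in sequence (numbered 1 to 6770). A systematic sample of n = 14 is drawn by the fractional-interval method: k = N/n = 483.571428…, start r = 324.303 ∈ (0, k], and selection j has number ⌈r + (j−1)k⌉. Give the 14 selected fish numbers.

325, 808, 1292, 1776, 2259, 2743, 3226, 3710, 4193, 4677, 5161, 5644, 6128, 6611

j=1: r + 0k = 324.303 → ⌈·⌉ = 325
j=2: r + 1k = 807.874428… → ⌈·⌉ = 808
j=3: r + 2k = 1291.445857… → ⌈·⌉ = 1292
j=4: r + 3k = 1775.017285… → ⌈·⌉ = 1776
j=5: r + 4k = 2258.588714… → ⌈·⌉ = 2259
j=6: r + 5k = 2742.160142… → ⌈·⌉ = 2743
j=7: r + 6k = 3225.731571… → ⌈·⌉ = 3226
j=8: r + 7k = 3709.303 → ⌈·⌉ = 3710
j=9: r + 8k = 4192.874428… → ⌈·⌉ = 4193
j=10: r + 9k = 4676.445857… → ⌈·⌉ = 4677
j=11: r + 10k = 5160.017285… → ⌈·⌉ = 5161
j=12: r + 11k = 5643.588714… → ⌈·⌉ = 5644
j=13: r + 12k = 6127.160142… → ⌈·⌉ = 6128
j=14: r + 13k = 6610.731571… → ⌈·⌉ = 6611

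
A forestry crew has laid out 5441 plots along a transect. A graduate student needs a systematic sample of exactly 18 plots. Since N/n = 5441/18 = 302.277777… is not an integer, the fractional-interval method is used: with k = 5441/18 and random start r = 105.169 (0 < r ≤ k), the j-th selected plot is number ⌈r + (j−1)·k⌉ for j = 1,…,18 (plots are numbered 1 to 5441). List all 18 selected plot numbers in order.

j=1: r + 0k = 105.169 → ⌈·⌉ = 106
j=2: r + 1k = 407.446777… → ⌈·⌉ = 408
j=3: r + 2k = 709.724555… → ⌈·⌉ = 710
j=4: r + 3k = 1012.002333… → ⌈·⌉ = 1013
j=5: r + 4k = 1314.280111… → ⌈·⌉ = 1315
j=6: r + 5k = 1616.557888… → ⌈·⌉ = 1617
j=7: r + 6k = 1918.835666… → ⌈·⌉ = 1919
j=8: r + 7k = 2221.113444… → ⌈·⌉ = 2222
j=9: r + 8k = 2523.391222… → ⌈·⌉ = 2524
j=10: r + 9k = 2825.669 → ⌈·⌉ = 2826
j=11: r + 10k = 3127.946777… → ⌈·⌉ = 3128
j=12: r + 11k = 3430.224555… → ⌈·⌉ = 3431
j=13: r + 12k = 3732.502333… → ⌈·⌉ = 3733
j=14: r + 13k = 4034.780111… → ⌈·⌉ = 4035
j=15: r + 14k = 4337.057888… → ⌈·⌉ = 4338
j=16: r + 15k = 4639.335666… → ⌈·⌉ = 4640
j=17: r + 16k = 4941.613444… → ⌈·⌉ = 4942
j=18: r + 17k = 5243.891222… → ⌈·⌉ = 5244

106, 408, 710, 1013, 1315, 1617, 1919, 2222, 2524, 2826, 3128, 3431, 3733, 4035, 4338, 4640, 4942, 5244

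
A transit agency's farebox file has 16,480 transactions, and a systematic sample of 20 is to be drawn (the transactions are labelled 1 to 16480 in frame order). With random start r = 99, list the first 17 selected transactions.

99, 923, 1747, 2571, 3395, 4219, 5043, 5867, 6691, 7515, 8339, 9163, 9987, 10811, 11635, 12459, 13283

k = N/n = 16480/20 = 824
transaction 1: 99
transaction 2: 99 + 824 = 923
transaction 3: 923 + 824 = 1747
transaction 4: 1747 + 824 = 2571
transaction 5: 2571 + 824 = 3395
transaction 6: 3395 + 824 = 4219
transaction 7: 4219 + 824 = 5043
transaction 8: 5043 + 824 = 5867
transaction 9: 5867 + 824 = 6691
transaction 10: 6691 + 824 = 7515
transaction 11: 7515 + 824 = 8339
transaction 12: 8339 + 824 = 9163
transaction 13: 9163 + 824 = 9987
transaction 14: 9987 + 824 = 10811
transaction 15: 10811 + 824 = 11635
transaction 16: 11635 + 824 = 12459
transaction 17: 12459 + 824 = 13283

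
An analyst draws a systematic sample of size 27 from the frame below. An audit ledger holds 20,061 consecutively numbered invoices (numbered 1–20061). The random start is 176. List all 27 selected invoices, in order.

k = N/n = 20061/27 = 743
invoice 1: 176
invoice 2: 176 + 743 = 919
invoice 3: 919 + 743 = 1662
invoice 4: 1662 + 743 = 2405
invoice 5: 2405 + 743 = 3148
invoice 6: 3148 + 743 = 3891
invoice 7: 3891 + 743 = 4634
invoice 8: 4634 + 743 = 5377
invoice 9: 5377 + 743 = 6120
invoice 10: 6120 + 743 = 6863
invoice 11: 6863 + 743 = 7606
invoice 12: 7606 + 743 = 8349
invoice 13: 8349 + 743 = 9092
invoice 14: 9092 + 743 = 9835
invoice 15: 9835 + 743 = 10578
invoice 16: 10578 + 743 = 11321
invoice 17: 11321 + 743 = 12064
invoice 18: 12064 + 743 = 12807
invoice 19: 12807 + 743 = 13550
invoice 20: 13550 + 743 = 14293
invoice 21: 14293 + 743 = 15036
invoice 22: 15036 + 743 = 15779
invoice 23: 15779 + 743 = 16522
invoice 24: 16522 + 743 = 17265
invoice 25: 17265 + 743 = 18008
invoice 26: 18008 + 743 = 18751
invoice 27: 18751 + 743 = 19494

176, 919, 1662, 2405, 3148, 3891, 4634, 5377, 6120, 6863, 7606, 8349, 9092, 9835, 10578, 11321, 12064, 12807, 13550, 14293, 15036, 15779, 16522, 17265, 18008, 18751, 19494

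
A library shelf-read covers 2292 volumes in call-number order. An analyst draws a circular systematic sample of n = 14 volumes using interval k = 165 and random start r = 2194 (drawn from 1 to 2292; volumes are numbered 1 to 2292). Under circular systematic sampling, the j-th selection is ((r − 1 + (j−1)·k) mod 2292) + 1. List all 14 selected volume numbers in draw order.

2194, 67, 232, 397, 562, 727, 892, 1057, 1222, 1387, 1552, 1717, 1882, 2047

Selection 1: 2194
Selection 2: 2194 + 165 = 2359 → 2359 − 2292 = 67
Selection 3: 67 + 165 = 232
Selection 4: 232 + 165 = 397
Selection 5: 397 + 165 = 562
Selection 6: 562 + 165 = 727
Selection 7: 727 + 165 = 892
Selection 8: 892 + 165 = 1057
Selection 9: 1057 + 165 = 1222
Selection 10: 1222 + 165 = 1387
Selection 11: 1387 + 165 = 1552
Selection 12: 1552 + 165 = 1717
Selection 13: 1717 + 165 = 1882
Selection 14: 1882 + 165 = 2047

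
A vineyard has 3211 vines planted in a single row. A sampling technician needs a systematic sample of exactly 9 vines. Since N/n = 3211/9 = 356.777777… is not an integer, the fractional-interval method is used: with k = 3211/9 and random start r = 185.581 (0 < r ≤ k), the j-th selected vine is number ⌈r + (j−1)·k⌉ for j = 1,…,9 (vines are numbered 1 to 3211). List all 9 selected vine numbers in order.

j=1: r + 0k = 185.581 → ⌈·⌉ = 186
j=2: r + 1k = 542.358777… → ⌈·⌉ = 543
j=3: r + 2k = 899.136555… → ⌈·⌉ = 900
j=4: r + 3k = 1255.914333… → ⌈·⌉ = 1256
j=5: r + 4k = 1612.692111… → ⌈·⌉ = 1613
j=6: r + 5k = 1969.469888… → ⌈·⌉ = 1970
j=7: r + 6k = 2326.247666… → ⌈·⌉ = 2327
j=8: r + 7k = 2683.025444… → ⌈·⌉ = 2684
j=9: r + 8k = 3039.803222… → ⌈·⌉ = 3040

186, 543, 900, 1256, 1613, 1970, 2327, 2684, 3040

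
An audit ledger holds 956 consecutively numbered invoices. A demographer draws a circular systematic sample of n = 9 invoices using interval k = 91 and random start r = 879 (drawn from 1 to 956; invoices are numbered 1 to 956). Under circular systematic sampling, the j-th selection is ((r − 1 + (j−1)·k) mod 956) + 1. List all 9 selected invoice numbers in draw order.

Selection 1: 879
Selection 2: 879 + 91 = 970 → 970 − 956 = 14
Selection 3: 14 + 91 = 105
Selection 4: 105 + 91 = 196
Selection 5: 196 + 91 = 287
Selection 6: 287 + 91 = 378
Selection 7: 378 + 91 = 469
Selection 8: 469 + 91 = 560
Selection 9: 560 + 91 = 651

879, 14, 105, 196, 287, 378, 469, 560, 651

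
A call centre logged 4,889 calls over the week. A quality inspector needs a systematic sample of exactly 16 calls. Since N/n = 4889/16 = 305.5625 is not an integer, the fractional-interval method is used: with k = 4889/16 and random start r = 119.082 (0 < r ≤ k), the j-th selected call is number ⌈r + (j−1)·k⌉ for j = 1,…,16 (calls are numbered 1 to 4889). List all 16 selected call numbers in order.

120, 425, 731, 1036, 1342, 1647, 1953, 2259, 2564, 2870, 3175, 3481, 3786, 4092, 4397, 4703

j=1: r + 0k = 119.082 → ⌈·⌉ = 120
j=2: r + 1k = 424.6445 → ⌈·⌉ = 425
j=3: r + 2k = 730.207 → ⌈·⌉ = 731
j=4: r + 3k = 1035.7695 → ⌈·⌉ = 1036
j=5: r + 4k = 1341.332 → ⌈·⌉ = 1342
j=6: r + 5k = 1646.8945 → ⌈·⌉ = 1647
j=7: r + 6k = 1952.457 → ⌈·⌉ = 1953
j=8: r + 7k = 2258.0195 → ⌈·⌉ = 2259
j=9: r + 8k = 2563.582 → ⌈·⌉ = 2564
j=10: r + 9k = 2869.1445 → ⌈·⌉ = 2870
j=11: r + 10k = 3174.707 → ⌈·⌉ = 3175
j=12: r + 11k = 3480.2695 → ⌈·⌉ = 3481
j=13: r + 12k = 3785.832 → ⌈·⌉ = 3786
j=14: r + 13k = 4091.3945 → ⌈·⌉ = 4092
j=15: r + 14k = 4396.957 → ⌈·⌉ = 4397
j=16: r + 15k = 4702.5195 → ⌈·⌉ = 4703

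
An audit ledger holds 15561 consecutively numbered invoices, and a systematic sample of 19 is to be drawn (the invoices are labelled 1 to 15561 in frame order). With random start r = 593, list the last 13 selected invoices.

5507, 6326, 7145, 7964, 8783, 9602, 10421, 11240, 12059, 12878, 13697, 14516, 15335

k = N/n = 15561/19 = 819
7th selection = 593 + 6×819 = 5507
8th: 5507 + 819 = 6326
9th: 6326 + 819 = 7145
10th: 7145 + 819 = 7964
11th: 7964 + 819 = 8783
12th: 8783 + 819 = 9602
13th: 9602 + 819 = 10421
14th: 10421 + 819 = 11240
15th: 11240 + 819 = 12059
16th: 12059 + 819 = 12878
17th: 12878 + 819 = 13697
18th: 13697 + 819 = 14516
19th: 14516 + 819 = 15335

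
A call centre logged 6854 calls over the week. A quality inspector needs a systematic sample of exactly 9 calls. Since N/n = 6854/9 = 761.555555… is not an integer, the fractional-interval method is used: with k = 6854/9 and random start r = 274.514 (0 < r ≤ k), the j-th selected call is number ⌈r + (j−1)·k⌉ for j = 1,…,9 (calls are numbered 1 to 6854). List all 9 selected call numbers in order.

j=1: r + 0k = 274.514 → ⌈·⌉ = 275
j=2: r + 1k = 1036.069555… → ⌈·⌉ = 1037
j=3: r + 2k = 1797.625111… → ⌈·⌉ = 1798
j=4: r + 3k = 2559.180666… → ⌈·⌉ = 2560
j=5: r + 4k = 3320.736222… → ⌈·⌉ = 3321
j=6: r + 5k = 4082.291777… → ⌈·⌉ = 4083
j=7: r + 6k = 4843.847333… → ⌈·⌉ = 4844
j=8: r + 7k = 5605.402888… → ⌈·⌉ = 5606
j=9: r + 8k = 6366.958444… → ⌈·⌉ = 6367

275, 1037, 1798, 2560, 3321, 4083, 4844, 5606, 6367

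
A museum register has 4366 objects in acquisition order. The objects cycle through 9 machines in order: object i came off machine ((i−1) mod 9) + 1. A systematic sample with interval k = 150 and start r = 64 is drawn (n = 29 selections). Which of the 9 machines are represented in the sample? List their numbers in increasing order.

1, 4, 7

Consecutive selections differ by k = 150, so their machine numbers differ by 150 mod 9 = 6.
gcd(150, 9) = 3, so the sample visits 9/3 = 3 distinct residues mod 9.
Start 64 is machine 1; the machines hit are 1, 4, 7.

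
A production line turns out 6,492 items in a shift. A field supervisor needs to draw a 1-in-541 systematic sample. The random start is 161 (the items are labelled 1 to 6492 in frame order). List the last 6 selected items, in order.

3407, 3948, 4489, 5030, 5571, 6112

7th selection = 161 + 6×541 = 3407
8th: 3407 + 541 = 3948
9th: 3948 + 541 = 4489
10th: 4489 + 541 = 5030
11th: 5030 + 541 = 5571
12th: 5571 + 541 = 6112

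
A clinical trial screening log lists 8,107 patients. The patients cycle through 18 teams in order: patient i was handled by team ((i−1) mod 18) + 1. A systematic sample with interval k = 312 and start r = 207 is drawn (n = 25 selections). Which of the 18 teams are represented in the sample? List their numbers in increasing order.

3, 9, 15

Consecutive selections differ by k = 312, so their team numbers differ by 312 mod 18 = 6.
gcd(312, 18) = 6, so the sample visits 18/6 = 3 distinct residues mod 18.
Start 207 is team 9; the teams hit are 3, 9, 15.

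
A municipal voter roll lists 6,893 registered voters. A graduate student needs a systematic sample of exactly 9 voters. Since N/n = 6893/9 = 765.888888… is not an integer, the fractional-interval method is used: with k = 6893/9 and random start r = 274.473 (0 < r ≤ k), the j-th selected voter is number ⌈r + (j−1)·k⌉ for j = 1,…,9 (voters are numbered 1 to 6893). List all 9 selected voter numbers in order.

j=1: r + 0k = 274.473 → ⌈·⌉ = 275
j=2: r + 1k = 1040.361888… → ⌈·⌉ = 1041
j=3: r + 2k = 1806.250777… → ⌈·⌉ = 1807
j=4: r + 3k = 2572.139666… → ⌈·⌉ = 2573
j=5: r + 4k = 3338.028555… → ⌈·⌉ = 3339
j=6: r + 5k = 4103.917444… → ⌈·⌉ = 4104
j=7: r + 6k = 4869.806333… → ⌈·⌉ = 4870
j=8: r + 7k = 5635.695222… → ⌈·⌉ = 5636
j=9: r + 8k = 6401.584111… → ⌈·⌉ = 6402

275, 1041, 1807, 2573, 3339, 4104, 4870, 5636, 6402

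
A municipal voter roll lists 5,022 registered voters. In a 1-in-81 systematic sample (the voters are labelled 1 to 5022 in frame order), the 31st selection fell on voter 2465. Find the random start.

35

k = 81
r = 2465 − (31−1)×81 = 2465 − 2430 = 35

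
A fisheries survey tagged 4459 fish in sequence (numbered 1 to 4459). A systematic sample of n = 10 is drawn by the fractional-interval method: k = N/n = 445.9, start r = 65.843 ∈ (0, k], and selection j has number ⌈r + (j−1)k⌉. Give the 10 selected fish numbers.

j=1: r + 0k = 65.843 → ⌈·⌉ = 66
j=2: r + 1k = 511.743 → ⌈·⌉ = 512
j=3: r + 2k = 957.643 → ⌈·⌉ = 958
j=4: r + 3k = 1403.543 → ⌈·⌉ = 1404
j=5: r + 4k = 1849.443 → ⌈·⌉ = 1850
j=6: r + 5k = 2295.343 → ⌈·⌉ = 2296
j=7: r + 6k = 2741.243 → ⌈·⌉ = 2742
j=8: r + 7k = 3187.143 → ⌈·⌉ = 3188
j=9: r + 8k = 3633.043 → ⌈·⌉ = 3634
j=10: r + 9k = 4078.943 → ⌈·⌉ = 4079

66, 512, 958, 1404, 1850, 2296, 2742, 3188, 3634, 4079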